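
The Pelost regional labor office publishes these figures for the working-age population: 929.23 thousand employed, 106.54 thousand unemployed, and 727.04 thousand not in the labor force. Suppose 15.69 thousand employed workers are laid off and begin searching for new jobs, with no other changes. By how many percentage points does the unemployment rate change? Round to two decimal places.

The unemployment rate changes by +1.51 percentage points.

Initially, labor force = 929.23 + 106.54 = 1,035.77 thousand, so u = 106.54/1,035.77 = 10.29%.
After the change, employed falls and unemployed rises by 15.69; labor force unchanged → E = 913.54, U = 122.23, labor force = 1,035.77 thousand.
New unemployment rate = 122.23 / 1,035.77 = 11.80%.
Change = 11.80% − 10.29% = +1.51 percentage points.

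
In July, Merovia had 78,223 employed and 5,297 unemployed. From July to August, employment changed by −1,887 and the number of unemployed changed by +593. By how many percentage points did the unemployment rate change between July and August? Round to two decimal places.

The unemployment rate changed by +0.82 percentage points.

July: labor force = 78,223 + 5,297 = 83,520; u = 5,297/83,520 = 6.34%.
August: labor force = 76,336 + 5,890 = 82,226; u = 5,890/82,226 = 7.16%.
Change = 7.16% − 6.34% = +0.82 pp.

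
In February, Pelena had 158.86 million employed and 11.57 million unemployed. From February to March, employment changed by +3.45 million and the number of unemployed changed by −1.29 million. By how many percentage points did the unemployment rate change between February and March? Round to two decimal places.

February: labor force = 158.86 + 11.57 = 170.43; u = 11.57/170.43 = 6.79%.
March: labor force = 162.31 + 10.28 = 172.59; u = 10.28/172.59 = 5.96%.
Change = 5.96% − 6.79% = −0.83 pp.

The unemployment rate changed by −0.83 percentage points.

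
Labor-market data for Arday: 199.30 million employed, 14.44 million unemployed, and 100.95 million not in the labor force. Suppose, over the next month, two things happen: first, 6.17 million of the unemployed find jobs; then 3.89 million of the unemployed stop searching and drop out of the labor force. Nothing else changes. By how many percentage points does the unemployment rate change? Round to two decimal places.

Initially, labor force = 199.30 + 14.44 = 213.74 million, so u = 14.44/213.74 = 6.76%.
After the first change, unemployed falls and employed rises by 6.17; labor force unchanged → E = 205.47, U = 8.27, labor force = 213.74 million.
After the second change, unemployed and labor force both fall by 3.89 → E = 205.47, U = 4.38, labor force = 209.85 million.
New unemployment rate = 4.38 / 209.85 = 2.09%.
Change = 2.09% − 6.76% = −4.67 percentage points.

The unemployment rate changes by −4.67 percentage points.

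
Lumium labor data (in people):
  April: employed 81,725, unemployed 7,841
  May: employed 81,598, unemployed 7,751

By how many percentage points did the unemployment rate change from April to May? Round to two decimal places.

April: labor force = 81,725 + 7,841 = 89,566; u = 7,841/89,566 = 8.75%.
May: labor force = 81,598 + 7,751 = 89,349; u = 7,751/89,349 = 8.67%.
Change = 8.67% − 8.75% = −0.08 pp.

The unemployment rate changed by −0.08 percentage points.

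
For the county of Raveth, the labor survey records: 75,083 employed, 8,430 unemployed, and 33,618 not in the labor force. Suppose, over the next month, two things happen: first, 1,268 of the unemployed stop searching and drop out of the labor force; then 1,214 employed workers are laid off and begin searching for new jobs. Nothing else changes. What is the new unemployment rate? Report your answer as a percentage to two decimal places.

Initially, labor force = 75,083 + 8,430 = 83,513, so u = 8,430/83,513 = 10.09%.
After the first change, unemployed and labor force both fall by 1,268 → E = 75,083, U = 7,162, labor force = 82,245.
After the second change, employed falls and unemployed rises by 1,214; labor force unchanged → E = 73,869, U = 8,376, labor force = 82,245.
New unemployment rate = 8,376 / 82,245 = 10.18%.

New unemployment rate ≈ 10.18%.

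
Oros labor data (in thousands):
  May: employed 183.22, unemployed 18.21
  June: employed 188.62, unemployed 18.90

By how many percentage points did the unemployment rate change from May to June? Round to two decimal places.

May: labor force = 183.22 + 18.21 = 201.43; u = 18.21/201.43 = 9.04%.
June: labor force = 188.62 + 18.90 = 207.52; u = 18.90/207.52 = 9.11%.
Change = 9.11% − 9.04% = +0.07 pp.

The unemployment rate changed by +0.07 percentage points.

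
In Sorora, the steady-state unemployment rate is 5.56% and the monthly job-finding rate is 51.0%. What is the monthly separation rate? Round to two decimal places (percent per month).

Separation rate ≈ 3.00% per month.

From u* = s/(s+f): s = u·f/(1−u).
s = 0.0556 × 51.0 / (1 − 0.0556) = 2.8356 / 0.9444 ≈ 3.00% per month.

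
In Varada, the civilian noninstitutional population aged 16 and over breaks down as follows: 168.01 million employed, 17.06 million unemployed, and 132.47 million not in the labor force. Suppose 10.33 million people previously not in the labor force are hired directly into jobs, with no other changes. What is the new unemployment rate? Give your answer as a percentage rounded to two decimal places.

Initially, labor force = 168.01 + 17.06 = 185.07 million, so u = 17.06/185.07 = 9.22%.
After the change, employed and labor force both rise by 10.33; unemployed unchanged → E = 178.34, U = 17.06, labor force = 195.40 million.
New unemployment rate = 17.06 / 195.40 = 8.73%.

New unemployment rate ≈ 8.73%.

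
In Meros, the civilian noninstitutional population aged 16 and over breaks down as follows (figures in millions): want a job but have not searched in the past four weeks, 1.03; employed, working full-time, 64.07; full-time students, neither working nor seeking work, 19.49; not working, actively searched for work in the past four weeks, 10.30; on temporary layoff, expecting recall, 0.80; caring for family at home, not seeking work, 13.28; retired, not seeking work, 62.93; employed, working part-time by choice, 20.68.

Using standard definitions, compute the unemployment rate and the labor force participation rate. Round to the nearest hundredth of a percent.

Unemployment rate ≈ 11.58%; labor force participation rate ≈ 49.77%.

Employed = 64.07 + 20.68 = 84.75 million.
Unemployed = 10.30 + 0.80 = 11.10 million (jobless and actively searching, or on temporary layoff).
Labor force = 84.75 + 11.10 = 95.85 million.
Not in labor force = 1.03 + 19.49 + 13.28 + 62.93 = 96.73 million (those not working and not actively searching are outside the labor force — including those who want a job but have given up searching).
Civilian working-age population = 95.85 + 96.73 = 192.58 million.
Unemployment rate = 11.10 / 95.85 = 11.58%.
Labor force participation rate = 95.85 / 192.58 = 49.77%.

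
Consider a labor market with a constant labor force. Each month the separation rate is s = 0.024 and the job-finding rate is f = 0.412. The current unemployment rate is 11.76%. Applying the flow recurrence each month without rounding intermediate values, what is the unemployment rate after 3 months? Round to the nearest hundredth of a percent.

With a fixed labor force, u_{t+1} = u_t + s·(1−u_t) − f·u_t = u_t·(1−s−f) + s.
Here 1−s−f = 0.564 and s = 0.024.
u_1 = 0.117600 × 0.564 + 0.024 = 0.090326.
u_2 = 0.090326 × 0.564 + 0.024 = 0.074944.
u_3 = 0.074944 × 0.564 + 0.024 = 0.066268.

Unemployment rate after three months ≈ 6.63%.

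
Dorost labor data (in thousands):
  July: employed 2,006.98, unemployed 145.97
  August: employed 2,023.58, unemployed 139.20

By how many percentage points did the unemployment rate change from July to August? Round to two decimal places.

July: labor force = 2,006.98 + 145.97 = 2,152.95; u = 145.97/2,152.95 = 6.78%.
August: labor force = 2,023.58 + 139.20 = 2,162.78; u = 139.20/2,162.78 = 6.44%.
Change = 6.44% − 6.78% = −0.34 pp.

The unemployment rate changed by −0.34 percentage points.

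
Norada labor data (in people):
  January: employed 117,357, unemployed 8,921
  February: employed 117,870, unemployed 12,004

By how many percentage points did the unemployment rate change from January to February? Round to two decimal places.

January: labor force = 117,357 + 8,921 = 126,278; u = 8,921/126,278 = 7.06%.
February: labor force = 117,870 + 12,004 = 129,874; u = 12,004/129,874 = 9.24%.
Change = 9.24% − 7.06% = +2.18 pp.

The unemployment rate changed by +2.18 percentage points.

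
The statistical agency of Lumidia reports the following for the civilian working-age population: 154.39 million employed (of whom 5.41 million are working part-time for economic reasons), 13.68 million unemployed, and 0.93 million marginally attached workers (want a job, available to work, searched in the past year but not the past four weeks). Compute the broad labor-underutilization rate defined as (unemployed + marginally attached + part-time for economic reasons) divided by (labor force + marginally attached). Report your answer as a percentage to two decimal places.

Labor force = 154.39 + 13.68 = 168.07 million.
Numerator = 13.68 + 0.93 + 5.41 = 20.02 million.
Denominator = 168.07 + 0.93 = 169.00 million.
Broad rate = 20.02 / 169.00 = 11.85%.

Broad underutilization rate ≈ 11.85%.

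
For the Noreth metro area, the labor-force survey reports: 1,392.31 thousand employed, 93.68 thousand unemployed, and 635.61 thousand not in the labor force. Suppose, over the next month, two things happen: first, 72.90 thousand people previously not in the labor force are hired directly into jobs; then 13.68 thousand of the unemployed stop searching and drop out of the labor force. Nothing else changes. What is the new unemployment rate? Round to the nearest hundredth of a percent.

New unemployment rate ≈ 5.18%.

Initially, labor force = 1,392.31 + 93.68 = 1,485.99 thousand, so u = 93.68/1,485.99 = 6.30%.
After the first change, employed and labor force both rise by 72.90; unemployed unchanged → E = 1,465.21, U = 93.68, labor force = 1,558.89 thousand.
After the second change, unemployed and labor force both fall by 13.68 → E = 1,465.21, U = 80.00, labor force = 1,545.21 thousand.
New unemployment rate = 80.00 / 1,545.21 = 5.18%.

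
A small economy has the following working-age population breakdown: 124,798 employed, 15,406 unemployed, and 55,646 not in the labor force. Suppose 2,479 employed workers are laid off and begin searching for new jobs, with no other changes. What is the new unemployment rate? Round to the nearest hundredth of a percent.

Initially, labor force = 124,798 + 15,406 = 140,204, so u = 15,406/140,204 = 10.99%.
After the change, employed falls and unemployed rises by 2,479; labor force unchanged → E = 122,319, U = 17,885, labor force = 140,204.
New unemployment rate = 17,885 / 140,204 = 12.76%.

New unemployment rate ≈ 12.76%.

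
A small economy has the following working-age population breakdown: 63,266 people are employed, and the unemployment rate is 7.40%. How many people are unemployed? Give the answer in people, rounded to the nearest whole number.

About 5,056 are unemployed.

Let U be the number unemployed. The labor force is E + U, and U/(E+U) = 0.0740.
So U = 0.0740 × 63,266 / (1 − 0.0740) = 4681.68 / 0.9260 ≈ 5,056.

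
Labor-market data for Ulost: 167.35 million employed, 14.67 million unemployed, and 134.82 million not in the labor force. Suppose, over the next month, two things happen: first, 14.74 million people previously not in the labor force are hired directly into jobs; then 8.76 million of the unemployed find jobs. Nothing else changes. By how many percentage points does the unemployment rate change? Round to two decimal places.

Initially, labor force = 167.35 + 14.67 = 182.02 million, so u = 14.67/182.02 = 8.06%.
After the first change, employed and labor force both rise by 14.74; unemployed unchanged → E = 182.09, U = 14.67, labor force = 196.76 million.
After the second change, unemployed falls and employed rises by 8.76; labor force unchanged → E = 190.85, U = 5.91, labor force = 196.76 million.
New unemployment rate = 5.91 / 196.76 = 3.00%.
Change = 3.00% − 8.06% = −5.06 percentage points.

The unemployment rate changes by −5.06 percentage points.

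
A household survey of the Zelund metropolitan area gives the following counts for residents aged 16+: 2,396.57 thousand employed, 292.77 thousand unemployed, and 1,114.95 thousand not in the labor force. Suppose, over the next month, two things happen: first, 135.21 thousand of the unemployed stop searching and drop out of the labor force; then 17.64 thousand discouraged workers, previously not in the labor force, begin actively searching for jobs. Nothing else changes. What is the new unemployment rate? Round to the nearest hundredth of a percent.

New unemployment rate ≈ 6.81%.

Initially, labor force = 2,396.57 + 292.77 = 2,689.34 thousand, so u = 292.77/2,689.34 = 10.89%.
After the first change, unemployed and labor force both fall by 135.21 → E = 2,396.57, U = 157.56, labor force = 2,554.13 thousand.
After the second change, unemployed and labor force both rise by 17.64 → E = 2,396.57, U = 175.20, labor force = 2,571.77 thousand.
New unemployment rate = 175.20 / 2,571.77 = 6.81%.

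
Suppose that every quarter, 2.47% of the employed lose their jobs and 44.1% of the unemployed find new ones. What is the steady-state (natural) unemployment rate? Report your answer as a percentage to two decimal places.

Steady-state unemployment rate ≈ 5.30%.

At steady state the flows balance: s·E = f·U, so U/(E+U) = s/(s+f).
u* = 2.47 / (2.47 + 44.1) = 2.47 / 46.57 = 5.30%.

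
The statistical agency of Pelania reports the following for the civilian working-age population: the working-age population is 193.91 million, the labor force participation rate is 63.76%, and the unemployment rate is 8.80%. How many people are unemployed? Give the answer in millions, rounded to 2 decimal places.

Labor force = 0.6376 × 193.91 = 123.64 million.
Unemployed = 0.0880 × 123.64 ≈ 10.88 million.

About 10.88 million are unemployed.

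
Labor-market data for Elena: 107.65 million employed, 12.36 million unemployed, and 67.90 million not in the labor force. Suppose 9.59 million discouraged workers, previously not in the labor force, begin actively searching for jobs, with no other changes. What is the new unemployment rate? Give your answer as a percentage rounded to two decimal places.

Initially, labor force = 107.65 + 12.36 = 120.01 million, so u = 12.36/120.01 = 10.30%.
After the change, unemployed and labor force both rise by 9.59 → E = 107.65, U = 21.95, labor force = 129.60 million.
New unemployment rate = 21.95 / 129.60 = 16.94%.

New unemployment rate ≈ 16.94%.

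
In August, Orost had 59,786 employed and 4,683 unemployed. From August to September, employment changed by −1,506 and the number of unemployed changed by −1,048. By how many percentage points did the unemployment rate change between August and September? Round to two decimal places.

The unemployment rate changed by −1.39 percentage points.

August: labor force = 59,786 + 4,683 = 64,469; u = 4,683/64,469 = 7.26%.
September: labor force = 58,280 + 3,635 = 61,915; u = 3,635/61,915 = 5.87%.
Change = 5.87% − 7.26% = −1.39 pp.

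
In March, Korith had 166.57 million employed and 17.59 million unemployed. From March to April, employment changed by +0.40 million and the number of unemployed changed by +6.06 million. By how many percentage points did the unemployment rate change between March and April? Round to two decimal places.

The unemployment rate changed by +2.86 percentage points.

March: labor force = 166.57 + 17.59 = 184.16; u = 17.59/184.16 = 9.55%.
April: labor force = 166.97 + 23.65 = 190.62; u = 23.65/190.62 = 12.41%.
Change = 12.41% − 9.55% = +2.86 pp.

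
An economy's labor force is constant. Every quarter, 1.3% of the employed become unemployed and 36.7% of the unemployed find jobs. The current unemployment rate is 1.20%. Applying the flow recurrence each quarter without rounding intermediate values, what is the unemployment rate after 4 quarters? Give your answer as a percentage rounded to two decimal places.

With a fixed labor force, u_{t+1} = u_t + s·(1−u_t) − f·u_t = u_t·(1−s−f) + s.
Here 1−s−f = 0.620 and s = 0.013.
u_1 = 0.012000 × 0.620 + 0.013 = 0.020440.
u_2 = 0.020440 × 0.620 + 0.013 = 0.025673.
u_3 = 0.025673 × 0.620 + 0.013 = 0.028917.
u_4 = 0.028917 × 0.620 + 0.013 = 0.030929.

Unemployment rate after four quarters ≈ 3.09%.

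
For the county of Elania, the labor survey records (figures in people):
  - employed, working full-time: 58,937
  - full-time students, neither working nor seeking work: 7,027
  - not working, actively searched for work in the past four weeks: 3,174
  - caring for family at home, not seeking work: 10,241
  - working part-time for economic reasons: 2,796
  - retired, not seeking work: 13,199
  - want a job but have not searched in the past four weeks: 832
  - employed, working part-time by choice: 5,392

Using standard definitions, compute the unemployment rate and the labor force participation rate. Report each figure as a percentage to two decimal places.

Unemployment rate ≈ 4.52%; labor force participation rate ≈ 69.19%.

Employed = 58,937 + 2,796 + 5,392 = 67,125 (anyone who worked, including part-time for economic reasons, counts as employed).
Unemployed = 3,174.
Labor force = 67,125 + 3,174 = 70,299.
Not in labor force = 7,027 + 10,241 + 13,199 + 832 = 31,299 (those not working and not actively searching are outside the labor force — including those who want a job but have given up searching).
Civilian working-age population = 70,299 + 31,299 = 101,598.
Unemployment rate = 3,174 / 70,299 = 4.52%.
Labor force participation rate = 70,299 / 101,598 = 69.19%.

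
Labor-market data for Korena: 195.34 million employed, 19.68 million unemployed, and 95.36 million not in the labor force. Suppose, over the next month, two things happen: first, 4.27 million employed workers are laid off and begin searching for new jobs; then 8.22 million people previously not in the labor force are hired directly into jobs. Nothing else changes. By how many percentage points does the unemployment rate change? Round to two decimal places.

The unemployment rate changes by +1.58 percentage points.

Initially, labor force = 195.34 + 19.68 = 215.02 million, so u = 19.68/215.02 = 9.15%.
After the first change, employed falls and unemployed rises by 4.27; labor force unchanged → E = 191.07, U = 23.95, labor force = 215.02 million.
After the second change, employed and labor force both rise by 8.22; unemployed unchanged → E = 199.29, U = 23.95, labor force = 223.24 million.
New unemployment rate = 23.95 / 223.24 = 10.73%.
Change = 10.73% − 9.15% = +1.58 percentage points.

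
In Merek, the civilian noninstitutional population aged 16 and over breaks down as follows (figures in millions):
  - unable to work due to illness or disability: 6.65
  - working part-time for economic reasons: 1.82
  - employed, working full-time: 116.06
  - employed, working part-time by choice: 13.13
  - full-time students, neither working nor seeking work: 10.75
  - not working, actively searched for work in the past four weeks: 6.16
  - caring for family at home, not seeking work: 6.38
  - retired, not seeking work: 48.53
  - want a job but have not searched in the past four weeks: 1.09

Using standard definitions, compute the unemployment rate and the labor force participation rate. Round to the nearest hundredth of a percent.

Unemployment rate ≈ 4.49%; labor force participation rate ≈ 65.14%.

Employed = 1.82 + 116.06 + 13.13 = 131.01 million (anyone who worked, including part-time for economic reasons, counts as employed).
Unemployed = 6.16 million.
Labor force = 131.01 + 6.16 = 137.17 million.
Not in labor force = 6.65 + 10.75 + 6.38 + 48.53 + 1.09 = 73.40 million (those not working and not actively searching are outside the labor force — including those who want a job but have given up searching).
Civilian working-age population = 137.17 + 73.40 = 210.57 million.
Unemployment rate = 6.16 / 137.17 = 4.49%.
Labor force participation rate = 137.17 / 210.57 = 65.14%.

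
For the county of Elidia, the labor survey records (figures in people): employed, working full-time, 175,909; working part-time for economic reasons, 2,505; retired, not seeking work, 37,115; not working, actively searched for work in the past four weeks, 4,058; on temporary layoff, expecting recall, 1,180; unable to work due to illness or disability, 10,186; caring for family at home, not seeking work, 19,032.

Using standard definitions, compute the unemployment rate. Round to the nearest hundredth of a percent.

Unemployment rate ≈ 2.85%.

Employed = 175,909 + 2,505 = 178,414 (anyone who worked, including part-time for economic reasons, counts as employed).
Unemployed = 4,058 + 1,180 = 5,238 (jobless and actively searching, or on temporary layoff).
Labor force = 178,414 + 5,238 = 183,652.
Unemployment rate = 5,238 / 183,652 = 2.85%.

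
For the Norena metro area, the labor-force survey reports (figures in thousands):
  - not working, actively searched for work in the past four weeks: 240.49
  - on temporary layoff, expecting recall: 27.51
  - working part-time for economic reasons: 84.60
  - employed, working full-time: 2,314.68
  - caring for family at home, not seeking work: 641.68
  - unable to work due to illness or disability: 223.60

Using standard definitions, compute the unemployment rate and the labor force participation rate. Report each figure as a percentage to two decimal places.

Unemployment rate ≈ 10.05%; labor force participation rate ≈ 75.51%.

Employed = 84.60 + 2,314.68 = 2,399.28 thousand (anyone who worked, including part-time for economic reasons, counts as employed).
Unemployed = 240.49 + 27.51 = 268.00 thousand (jobless and actively searching, or on temporary layoff).
Labor force = 2,399.28 + 268.00 = 2,667.28 thousand.
Not in labor force = 641.68 + 223.60 = 865.28 thousand (those not working and not actively searching are outside the labor force).
Civilian working-age population = 2,667.28 + 865.28 = 3,532.56 thousand.
Unemployment rate = 268.00 / 2,667.28 = 10.05%.
Labor force participation rate = 2,667.28 / 3,532.56 = 75.51%.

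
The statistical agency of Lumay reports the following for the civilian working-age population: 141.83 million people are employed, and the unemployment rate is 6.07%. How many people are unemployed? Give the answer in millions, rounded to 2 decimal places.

Let U be the number unemployed. The labor force is E + U, and U/(E+U) = 0.0607.
So U = 0.0607 × 141.83 / (1 − 0.0607) = 8.6091 / 0.9393 ≈ 9.17 million.

About 9.17 million are unemployed.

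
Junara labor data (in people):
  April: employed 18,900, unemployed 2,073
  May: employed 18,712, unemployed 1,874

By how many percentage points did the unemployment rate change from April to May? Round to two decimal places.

April: labor force = 18,900 + 2,073 = 20,973; u = 2,073/20,973 = 9.88%.
May: labor force = 18,712 + 1,874 = 20,586; u = 1,874/20,586 = 9.10%.
Change = 9.10% − 9.88% = −0.78 pp.

The unemployment rate changed by −0.78 percentage points.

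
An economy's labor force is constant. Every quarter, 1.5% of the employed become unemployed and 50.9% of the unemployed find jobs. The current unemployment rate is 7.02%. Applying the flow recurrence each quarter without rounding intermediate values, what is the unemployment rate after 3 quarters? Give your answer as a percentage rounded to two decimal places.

With a fixed labor force, u_{t+1} = u_t + s·(1−u_t) − f·u_t = u_t·(1−s−f) + s.
Here 1−s−f = 0.476 and s = 0.015.
u_1 = 0.070200 × 0.476 + 0.015 = 0.048415.
u_2 = 0.048415 × 0.476 + 0.015 = 0.038046.
u_3 = 0.038046 × 0.476 + 0.015 = 0.033110.

Unemployment rate after three quarters ≈ 3.31%.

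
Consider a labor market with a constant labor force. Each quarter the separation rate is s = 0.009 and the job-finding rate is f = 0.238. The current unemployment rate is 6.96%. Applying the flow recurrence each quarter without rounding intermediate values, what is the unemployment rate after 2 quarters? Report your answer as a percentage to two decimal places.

With a fixed labor force, u_{t+1} = u_t + s·(1−u_t) − f·u_t = u_t·(1−s−f) + s.
Here 1−s−f = 0.753 and s = 0.009.
u_1 = 0.069600 × 0.753 + 0.009 = 0.061409.
u_2 = 0.061409 × 0.753 + 0.009 = 0.055241.

Unemployment rate after two quarters ≈ 5.52%.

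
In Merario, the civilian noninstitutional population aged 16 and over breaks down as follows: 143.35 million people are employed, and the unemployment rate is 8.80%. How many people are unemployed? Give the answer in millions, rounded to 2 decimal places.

About 13.83 million are unemployed.

Let U be the number unemployed. The labor force is E + U, and U/(E+U) = 0.0880.
So U = 0.0880 × 143.35 / (1 − 0.0880) = 12.6148 / 0.9120 ≈ 13.83 million.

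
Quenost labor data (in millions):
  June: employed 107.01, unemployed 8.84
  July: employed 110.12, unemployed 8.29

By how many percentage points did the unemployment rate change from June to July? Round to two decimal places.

June: labor force = 107.01 + 8.84 = 115.85; u = 8.84/115.85 = 7.63%.
July: labor force = 110.12 + 8.29 = 118.41; u = 8.29/118.41 = 7.00%.
Change = 7.00% − 7.63% = −0.63 pp.

The unemployment rate changed by −0.63 percentage points.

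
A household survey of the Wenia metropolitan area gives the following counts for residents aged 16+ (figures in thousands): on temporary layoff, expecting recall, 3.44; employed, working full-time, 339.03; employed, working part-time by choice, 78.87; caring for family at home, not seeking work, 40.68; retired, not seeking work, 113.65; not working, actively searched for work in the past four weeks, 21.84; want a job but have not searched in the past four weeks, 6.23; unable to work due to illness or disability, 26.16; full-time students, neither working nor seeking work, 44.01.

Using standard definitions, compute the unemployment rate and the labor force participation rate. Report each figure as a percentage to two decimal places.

Unemployment rate ≈ 5.70%; labor force participation rate ≈ 65.76%.

Employed = 339.03 + 78.87 = 417.90 thousand.
Unemployed = 3.44 + 21.84 = 25.28 thousand (jobless and actively searching, or on temporary layoff).
Labor force = 417.90 + 25.28 = 443.18 thousand.
Not in labor force = 40.68 + 113.65 + 6.23 + 26.16 + 44.01 = 230.73 thousand (those not working and not actively searching are outside the labor force — including those who want a job but have given up searching).
Civilian working-age population = 443.18 + 230.73 = 673.91 thousand.
Unemployment rate = 25.28 / 443.18 = 5.70%.
Labor force participation rate = 443.18 / 673.91 = 65.76%.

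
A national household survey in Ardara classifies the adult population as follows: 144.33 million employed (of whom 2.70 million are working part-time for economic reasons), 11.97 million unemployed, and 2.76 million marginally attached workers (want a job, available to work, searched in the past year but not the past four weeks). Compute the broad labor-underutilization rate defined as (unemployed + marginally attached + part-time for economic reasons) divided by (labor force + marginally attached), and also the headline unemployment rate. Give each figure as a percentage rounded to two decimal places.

Broad underutilization rate ≈ 10.96%; headline unemployment rate ≈ 7.66%.

Labor force = 144.33 + 11.97 = 156.30 million.
Numerator = 11.97 + 2.76 + 2.70 = 17.43 million.
Denominator = 156.30 + 2.76 = 159.06 million.
Broad rate = 17.43 / 159.06 = 10.96%.
Headline unemployment rate = 11.97 / 156.30 = 7.66%.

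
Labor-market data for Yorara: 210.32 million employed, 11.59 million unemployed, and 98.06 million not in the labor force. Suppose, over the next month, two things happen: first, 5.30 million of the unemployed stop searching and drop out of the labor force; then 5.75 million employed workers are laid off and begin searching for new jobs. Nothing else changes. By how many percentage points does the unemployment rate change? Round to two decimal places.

The unemployment rate changes by +0.34 percentage points.

Initially, labor force = 210.32 + 11.59 = 221.91 million, so u = 11.59/221.91 = 5.22%.
After the first change, unemployed and labor force both fall by 5.30 → E = 210.32, U = 6.29, labor force = 216.61 million.
After the second change, employed falls and unemployed rises by 5.75; labor force unchanged → E = 204.57, U = 12.04, labor force = 216.61 million.
New unemployment rate = 12.04 / 216.61 = 5.56%.
Change = 5.56% − 5.22% = +0.34 percentage points.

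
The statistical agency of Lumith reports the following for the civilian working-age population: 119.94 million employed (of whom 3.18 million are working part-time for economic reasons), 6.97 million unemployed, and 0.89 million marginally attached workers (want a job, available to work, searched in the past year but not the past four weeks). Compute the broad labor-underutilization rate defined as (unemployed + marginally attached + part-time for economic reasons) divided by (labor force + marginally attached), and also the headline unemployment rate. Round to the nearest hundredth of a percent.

Broad underutilization rate ≈ 8.64%; headline unemployment rate ≈ 5.49%.

Labor force = 119.94 + 6.97 = 126.91 million.
Numerator = 6.97 + 0.89 + 3.18 = 11.04 million.
Denominator = 126.91 + 0.89 = 127.80 million.
Broad rate = 11.04 / 127.80 = 8.64%.
Headline unemployment rate = 6.97 / 126.91 = 5.49%.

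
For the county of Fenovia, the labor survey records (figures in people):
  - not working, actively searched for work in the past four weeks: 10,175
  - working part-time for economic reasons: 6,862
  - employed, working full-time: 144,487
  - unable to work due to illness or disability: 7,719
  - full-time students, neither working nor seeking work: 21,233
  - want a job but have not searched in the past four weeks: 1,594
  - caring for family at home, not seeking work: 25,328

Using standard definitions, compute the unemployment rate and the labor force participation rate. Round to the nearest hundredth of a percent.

Unemployment rate ≈ 6.30%; labor force participation rate ≈ 74.30%.

Employed = 6,862 + 144,487 = 151,349 (anyone who worked, including part-time for economic reasons, counts as employed).
Unemployed = 10,175.
Labor force = 151,349 + 10,175 = 161,524.
Not in labor force = 7,719 + 21,233 + 1,594 + 25,328 = 55,874 (those not working and not actively searching are outside the labor force — including those who want a job but have given up searching).
Civilian working-age population = 161,524 + 55,874 = 217,398.
Unemployment rate = 10,175 / 161,524 = 6.30%.
Labor force participation rate = 161,524 / 217,398 = 74.30%.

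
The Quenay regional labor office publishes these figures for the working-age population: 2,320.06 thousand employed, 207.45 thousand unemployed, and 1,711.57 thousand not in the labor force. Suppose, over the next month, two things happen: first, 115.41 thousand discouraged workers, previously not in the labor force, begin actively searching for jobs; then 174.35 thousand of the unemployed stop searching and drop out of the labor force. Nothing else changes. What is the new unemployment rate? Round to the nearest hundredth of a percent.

Initially, labor force = 2,320.06 + 207.45 = 2,527.51 thousand, so u = 207.45/2,527.51 = 8.21%.
After the first change, unemployed and labor force both rise by 115.41 → E = 2,320.06, U = 322.86, labor force = 2,642.92 thousand.
After the second change, unemployed and labor force both fall by 174.35 → E = 2,320.06, U = 148.51, labor force = 2,468.57 thousand.
New unemployment rate = 148.51 / 2,468.57 = 6.02%.

New unemployment rate ≈ 6.02%.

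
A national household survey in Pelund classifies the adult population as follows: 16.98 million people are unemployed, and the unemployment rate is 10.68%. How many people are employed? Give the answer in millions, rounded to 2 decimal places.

Labor force = U / u = 16.98 / 0.1068 ≈ 158.99 million.
Employed = labor force − unemployed = 158.99 − 16.98 = 142.01 million.

About 142.01 million are employed.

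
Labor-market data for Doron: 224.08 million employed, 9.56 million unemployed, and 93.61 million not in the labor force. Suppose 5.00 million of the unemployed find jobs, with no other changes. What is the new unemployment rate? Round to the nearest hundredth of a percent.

New unemployment rate ≈ 1.95%.

Initially, labor force = 224.08 + 9.56 = 233.64 million, so u = 9.56/233.64 = 4.09%.
After the change, unemployed falls and employed rises by 5.00; labor force unchanged → E = 229.08, U = 4.56, labor force = 233.64 million.
New unemployment rate = 4.56 / 233.64 = 1.95%.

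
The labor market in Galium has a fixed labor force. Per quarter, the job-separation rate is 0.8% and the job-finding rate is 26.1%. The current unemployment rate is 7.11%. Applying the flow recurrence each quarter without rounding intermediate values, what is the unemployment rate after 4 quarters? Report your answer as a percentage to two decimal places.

Unemployment rate after four quarters ≈ 4.15%.

With a fixed labor force, u_{t+1} = u_t + s·(1−u_t) − f·u_t = u_t·(1−s−f) + s.
Here 1−s−f = 0.731 and s = 0.008.
u_1 = 0.071100 × 0.731 + 0.008 = 0.059974.
u_2 = 0.059974 × 0.731 + 0.008 = 0.051841.
u_3 = 0.051841 × 0.731 + 0.008 = 0.045896.
u_4 = 0.045896 × 0.731 + 0.008 = 0.041550.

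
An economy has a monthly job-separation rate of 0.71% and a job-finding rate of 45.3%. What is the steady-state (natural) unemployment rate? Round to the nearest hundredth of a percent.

At steady state the flows balance: s·E = f·U, so U/(E+U) = s/(s+f).
u* = 0.71 / (0.71 + 45.3) = 0.71 / 46.01 = 1.54%.

Steady-state unemployment rate ≈ 1.54%.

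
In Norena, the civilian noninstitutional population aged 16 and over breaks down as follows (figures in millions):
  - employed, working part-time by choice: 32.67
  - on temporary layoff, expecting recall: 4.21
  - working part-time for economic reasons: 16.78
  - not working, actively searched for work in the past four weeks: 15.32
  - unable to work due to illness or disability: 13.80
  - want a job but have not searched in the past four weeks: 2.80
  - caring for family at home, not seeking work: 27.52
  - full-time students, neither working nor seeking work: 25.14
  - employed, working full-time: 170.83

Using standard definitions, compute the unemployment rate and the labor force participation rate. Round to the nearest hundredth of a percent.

Employed = 32.67 + 16.78 + 170.83 = 220.28 million (anyone who worked, including part-time for economic reasons, counts as employed).
Unemployed = 4.21 + 15.32 = 19.53 million (jobless and actively searching, or on temporary layoff).
Labor force = 220.28 + 19.53 = 239.81 million.
Not in labor force = 13.80 + 2.80 + 27.52 + 25.14 = 69.26 million (those not working and not actively searching are outside the labor force — including those who want a job but have given up searching).
Civilian working-age population = 239.81 + 69.26 = 309.07 million.
Unemployment rate = 19.53 / 239.81 = 8.14%.
Labor force participation rate = 239.81 / 309.07 = 77.59%.

Unemployment rate ≈ 8.14%; labor force participation rate ≈ 77.59%.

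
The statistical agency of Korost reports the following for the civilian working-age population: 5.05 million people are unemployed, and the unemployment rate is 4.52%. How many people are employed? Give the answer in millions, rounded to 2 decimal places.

Labor force = U / u = 5.05 / 0.0452 ≈ 111.73 million.
Employed = labor force − unemployed = 111.73 − 5.05 = 106.68 million.

About 106.68 million are employed.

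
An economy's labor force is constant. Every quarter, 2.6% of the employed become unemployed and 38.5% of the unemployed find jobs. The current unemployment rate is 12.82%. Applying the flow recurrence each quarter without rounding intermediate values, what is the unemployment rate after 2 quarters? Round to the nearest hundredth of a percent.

Unemployment rate after two quarters ≈ 8.58%.

With a fixed labor force, u_{t+1} = u_t + s·(1−u_t) − f·u_t = u_t·(1−s−f) + s.
Here 1−s−f = 0.589 and s = 0.026.
u_1 = 0.128200 × 0.589 + 0.026 = 0.101510.
u_2 = 0.101510 × 0.589 + 0.026 = 0.085789.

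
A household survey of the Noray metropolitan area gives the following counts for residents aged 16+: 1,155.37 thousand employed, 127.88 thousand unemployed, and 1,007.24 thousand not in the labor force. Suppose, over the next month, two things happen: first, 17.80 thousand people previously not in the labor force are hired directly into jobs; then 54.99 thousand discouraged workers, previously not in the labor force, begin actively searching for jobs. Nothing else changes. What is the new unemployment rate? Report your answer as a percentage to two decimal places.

Initially, labor force = 1,155.37 + 127.88 = 1,283.25 thousand, so u = 127.88/1,283.25 = 9.97%.
After the first change, employed and labor force both rise by 17.80; unemployed unchanged → E = 1,173.17, U = 127.88, labor force = 1,301.05 thousand.
After the second change, unemployed and labor force both rise by 54.99 → E = 1,173.17, U = 182.87, labor force = 1,356.04 thousand.
New unemployment rate = 182.87 / 1,356.04 = 13.49%.

New unemployment rate ≈ 13.49%.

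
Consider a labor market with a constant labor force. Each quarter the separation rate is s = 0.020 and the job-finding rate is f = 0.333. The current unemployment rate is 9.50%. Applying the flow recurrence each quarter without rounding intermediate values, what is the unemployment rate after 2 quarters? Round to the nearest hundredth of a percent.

With a fixed labor force, u_{t+1} = u_t + s·(1−u_t) − f·u_t = u_t·(1−s−f) + s.
Here 1−s−f = 0.647 and s = 0.020.
u_1 = 0.095000 × 0.647 + 0.020 = 0.081465.
u_2 = 0.081465 × 0.647 + 0.020 = 0.072708.

Unemployment rate after two quarters ≈ 7.27%.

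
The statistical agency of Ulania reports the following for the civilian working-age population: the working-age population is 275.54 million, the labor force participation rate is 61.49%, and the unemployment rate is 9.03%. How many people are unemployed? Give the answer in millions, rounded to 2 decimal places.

About 15.30 million are unemployed.

Labor force = 0.6149 × 275.54 = 169.43 million.
Unemployed = 0.0903 × 169.43 ≈ 15.30 million.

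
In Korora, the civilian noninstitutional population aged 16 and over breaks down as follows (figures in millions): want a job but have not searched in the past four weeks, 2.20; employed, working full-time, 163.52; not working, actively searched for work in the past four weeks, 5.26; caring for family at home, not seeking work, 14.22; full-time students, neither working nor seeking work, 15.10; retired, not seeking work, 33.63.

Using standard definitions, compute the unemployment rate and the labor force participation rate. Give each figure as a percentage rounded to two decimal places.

Employed = 163.52 million.
Unemployed = 5.26 million.
Labor force = 163.52 + 5.26 = 168.78 million.
Not in labor force = 2.20 + 14.22 + 15.10 + 33.63 = 65.15 million (those not working and not actively searching are outside the labor force — including those who want a job but have given up searching).
Civilian working-age population = 168.78 + 65.15 = 233.93 million.
Unemployment rate = 5.26 / 168.78 = 3.12%.
Labor force participation rate = 168.78 / 233.93 = 72.15%.

Unemployment rate ≈ 3.12%; labor force participation rate ≈ 72.15%.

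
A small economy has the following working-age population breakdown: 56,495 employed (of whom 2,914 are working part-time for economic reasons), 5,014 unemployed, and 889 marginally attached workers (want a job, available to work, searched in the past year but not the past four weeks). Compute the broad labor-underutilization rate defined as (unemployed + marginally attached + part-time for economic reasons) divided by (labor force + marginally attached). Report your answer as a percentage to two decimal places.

Broad underutilization rate ≈ 14.13%.

Labor force = 56,495 + 5,014 = 61,509.
Numerator = 5,014 + 889 + 2,914 = 8,817.
Denominator = 61,509 + 889 = 62,398.
Broad rate = 8,817 / 62,398 = 14.13%.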